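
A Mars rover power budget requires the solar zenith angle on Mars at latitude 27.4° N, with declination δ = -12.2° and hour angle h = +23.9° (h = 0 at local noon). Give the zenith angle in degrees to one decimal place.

θ_z = 45.9°

cos θ_z = sin ϕ sin δ + cos ϕ cos δ cos h = -0.097252 + 0.793357 = 0.696105.
θ_z = arccos(0.696105) = 45.9°.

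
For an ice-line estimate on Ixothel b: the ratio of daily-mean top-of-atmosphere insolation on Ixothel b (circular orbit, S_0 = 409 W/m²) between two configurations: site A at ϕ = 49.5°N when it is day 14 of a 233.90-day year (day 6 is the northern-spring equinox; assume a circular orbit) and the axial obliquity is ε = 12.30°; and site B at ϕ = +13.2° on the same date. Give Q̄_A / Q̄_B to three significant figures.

— Configuration A (ϕ=+49.5°):
Solar longitude: L_s = 360° × (14 − 6)/233.90 = 12.313°.
sin δ = sin 12.30° × sin 12.313° = 0.04543, so δ = +2.604°.
cos h₀ = −tan(+49.5°) tan(+2.604°) = -0.0532, h₀ = 1.6241 rad.
Bracket: h₀ sin ϕ sin δ + cos ϕ cos δ sin h₀ = 1.6241×0.76041×0.04543 + 0.64945×0.99897×0.99858 = 0.056105 + 0.647860 = 0.703965.
Q̄ = (S_0/π) × [bracket] = (409/π) × 0.703965 = 91.648 W/m².
— Configuration B (ϕ=+13.2°):
cos h₀ = −tan(+13.2°) tan(+2.604°) = -0.0107, h₀ = 1.5815 rad.
Bracket: h₀ sin ϕ sin δ + cos ϕ cos δ sin h₀ = 1.5815×0.22835×0.04543 + 0.97358×0.99897×0.99994 = 0.016406 + 0.972519 = 0.988925.
Q̄ = (S_0/π) × [bracket] = (409/π) × 0.988925 = 128.75 W/m².
Ratio Q̄_A / Q̄_B = 91.648 / 128.75 = 0.7118.

Q̄_A / Q̄_B ≈ 0.712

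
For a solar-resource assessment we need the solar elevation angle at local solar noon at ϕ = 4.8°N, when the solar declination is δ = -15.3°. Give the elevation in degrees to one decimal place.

At local noon the hour angle is zero, so the zenith angle equals |ϕ − δ| = |+4.8° − (-15.300°)| = 20.100°.
Elevation = 90° − 20.100° = 69.9°.

69.9°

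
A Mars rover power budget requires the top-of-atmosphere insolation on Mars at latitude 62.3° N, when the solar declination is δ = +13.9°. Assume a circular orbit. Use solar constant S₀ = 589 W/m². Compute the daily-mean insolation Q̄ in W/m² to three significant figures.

Q̄ ≈ 157 W/m²

cos H₀ = −tan(+62.3°) tan(+13.900°) = -0.4714, H₀ = 2.0616 rad.
Bracket: H₀ sin φ sin δ + cos φ cos δ sin H₀ = 2.0616×0.88539×0.24023 + 0.46484×0.97072×0.88194 = 0.438497 + 0.397957 = 0.836454.
Q̄ = (S₀/π) × [bracket] = (589/π) × 0.836454 = 156.8 W/m².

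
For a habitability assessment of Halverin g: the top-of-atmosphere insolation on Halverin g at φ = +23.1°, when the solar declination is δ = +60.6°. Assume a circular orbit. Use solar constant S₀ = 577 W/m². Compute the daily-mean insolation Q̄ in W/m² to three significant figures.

cos H₀ = −tan(+23.1°) tan(+60.600°) = -0.7570, H₀ = 2.4295 rad.
Bracket: H₀ sin φ sin δ + cos φ cos δ sin H₀ = 2.4295×0.39234×0.87121 + 0.91982×0.49090×0.65344 = 0.830429 + 0.295054 = 1.125483.
Q̄ = (S₀/π) × [bracket] = (577/π) × 1.125483 = 206.7 W/m².

Q̄ ≈ 207 W/m²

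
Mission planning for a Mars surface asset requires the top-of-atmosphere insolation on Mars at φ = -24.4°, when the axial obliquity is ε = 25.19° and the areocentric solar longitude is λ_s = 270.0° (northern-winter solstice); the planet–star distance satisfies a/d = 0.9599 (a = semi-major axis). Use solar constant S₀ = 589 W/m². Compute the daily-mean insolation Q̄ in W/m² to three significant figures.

Q̄ ≈ 193 W/m²

sin δ = sin 25.19° × sin 270.0° = -0.42562, so δ = -25.190°.
cos H₀ = −tan(-24.4°) tan(-25.190°) = -0.2134, H₀ = 1.7858 rad.
Bracket: H₀ sin φ sin δ + cos φ cos δ sin H₀ = 1.7858×-0.41310×-0.42562 + 0.91068×0.90490×0.97697 = 0.313986 + 0.805096 = 1.119082.
Inverse-square distance factor (a/d)² = 0.9599² = 0.921408.
Q̄ = (S₀/π) × 0.921408 × [bracket] = (589/π) × 0.921408 × 1.119082 = 193.3 W/m².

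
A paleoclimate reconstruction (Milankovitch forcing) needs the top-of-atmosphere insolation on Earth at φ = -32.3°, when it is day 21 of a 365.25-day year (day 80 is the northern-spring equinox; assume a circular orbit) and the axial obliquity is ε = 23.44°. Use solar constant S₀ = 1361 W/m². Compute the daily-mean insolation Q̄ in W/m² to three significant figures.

Q̄ ≈ 476 W/m²

Solar longitude: λ_s = 360° × (21 − 80)/365.25 = -58.152°, i.e. -58.152° + 360° = 301.848°.
sin δ = sin 23.44° × sin 301.848° = -0.33790, so δ = -19.749°.
cos H₀ = −tan(-32.3°) tan(-19.749°) = -0.2270, H₀ = 1.7998 rad.
Bracket: H₀ sin φ sin δ + cos φ cos δ sin H₀ = 1.7998×-0.53435×-0.33790 + 0.84526×0.94118×0.97390 = 0.324966 + 0.774778 = 1.099744.
Q̄ = (S₀/π) × [bracket] = (1361/π) × 1.099744 = 476.4 W/m².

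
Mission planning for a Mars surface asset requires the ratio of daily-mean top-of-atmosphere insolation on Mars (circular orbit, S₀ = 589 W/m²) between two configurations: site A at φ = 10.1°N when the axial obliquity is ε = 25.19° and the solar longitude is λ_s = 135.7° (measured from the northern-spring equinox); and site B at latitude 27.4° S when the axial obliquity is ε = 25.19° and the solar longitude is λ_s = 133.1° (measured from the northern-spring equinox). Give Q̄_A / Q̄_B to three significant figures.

Q̄_A / Q̄_B ≈ 1.62

— Configuration A (φ=+10.1°):
Solar declination: sin δ = sin ε · sin λ_s = sin 25.19° × sin 135.7° = 0.29726, so δ = +17.293°.
cos H₀ = −tan(+10.1°) tan(+17.293°) = -0.0555, H₀ = 1.6263 rad.
Bracket: H₀ sin φ sin δ + cos φ cos δ sin H₀ = 1.6263×0.17537×0.29726 + 0.98450×0.95480×0.99846 = 0.084780 + 0.938553 = 1.023333.
Q̄ = (S₀/π) × [bracket] = (589/π) × 1.023333 = 191.86 W/m².
— Configuration B (φ=-27.4°):
Solar declination: sin δ = sin ε · sin λ_s = sin 25.19° × sin 133.1° = 0.31077, so δ = +18.106°.
cos H₀ = −tan(-27.4°) tan(+18.106°) = 0.1695, H₀ = 1.4005 rad.
Bracket: H₀ sin φ sin δ + cos φ cos δ sin H₀ = 1.4005×-0.46020×0.31077 + 0.88782×0.95048×0.98553 = -0.200294 + 0.831645 = 0.631351.
Q̄ = (S₀/π) × [bracket] = (589/π) × 0.631351 = 118.37 W/m².
Ratio Q̄_A / Q̄_B = 191.86 / 118.37 = 1.621.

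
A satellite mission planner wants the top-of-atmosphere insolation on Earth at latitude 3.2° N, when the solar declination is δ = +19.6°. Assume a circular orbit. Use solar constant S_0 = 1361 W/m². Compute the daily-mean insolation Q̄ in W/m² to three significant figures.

Q̄ ≈ 420 W/m²

cos h₀ = −tan(+3.2°) tan(+19.600°) = -0.0199, h₀ = 1.5907 rad.
Bracket: h₀ sin ϕ sin δ + cos ϕ cos δ sin h₀ = 1.5907×0.05582×0.33545 + 0.99844×0.94206×0.99980 = 0.029786 + 0.940402 = 0.970188.
Q̄ = (S_0/π) × [bracket] = (1361/π) × 0.970188 = 420.3 W/m².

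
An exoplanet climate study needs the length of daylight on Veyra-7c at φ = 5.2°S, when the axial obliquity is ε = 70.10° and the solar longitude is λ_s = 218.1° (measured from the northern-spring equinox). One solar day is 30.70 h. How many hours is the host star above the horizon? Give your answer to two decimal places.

15.98 h

Solar declination: sin δ = sin ε · sin λ_s = sin 70.10° × sin 218.1° = -0.58019, so δ = -35.464°.
cos H₀ = −tan φ · tan δ = −tan(-5.2°) × tan(-35.464°) = -0.0648, so H₀ = 1.6357 rad = 93.72°.
Daylight = 2H₀/(2π) × 30.70 h = (1.6357/π) × 30.70 = 15.98 h.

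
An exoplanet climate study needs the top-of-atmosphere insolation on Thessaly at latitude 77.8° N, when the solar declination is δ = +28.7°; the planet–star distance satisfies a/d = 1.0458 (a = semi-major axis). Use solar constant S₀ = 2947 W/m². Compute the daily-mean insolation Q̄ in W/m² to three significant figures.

Q̄ ≈ 1.51e+03 W/m²

cos H₀ = −tan(+77.8°) tan(+28.700°) = -2.5322 ≤ −1 ⇒ polar day, H₀ = π.
Bracket: H₀ sin φ sin δ + cos φ cos δ sin H₀ = 3.1416×0.97742×0.48022 + 0.21132×0.87715×0.00000 = 1.474594 + 0.000000 = 1.474594.
Inverse-square distance factor (a/d)² = 1.0458² = 1.093698.
Q̄ = (S₀/π) × 1.093698 × [bracket] = (2947/π) × 1.093698 × 1.474594 = 1513 W/m².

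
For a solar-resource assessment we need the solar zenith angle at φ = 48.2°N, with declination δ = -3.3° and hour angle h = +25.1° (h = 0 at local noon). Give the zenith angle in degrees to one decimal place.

cos θ_z = sin φ sin δ + cos φ cos δ cos h = -0.042913 + 0.602590 = 0.559677.
θ_z = arccos(0.559677) = 56.0°.

θ_z = 56.0°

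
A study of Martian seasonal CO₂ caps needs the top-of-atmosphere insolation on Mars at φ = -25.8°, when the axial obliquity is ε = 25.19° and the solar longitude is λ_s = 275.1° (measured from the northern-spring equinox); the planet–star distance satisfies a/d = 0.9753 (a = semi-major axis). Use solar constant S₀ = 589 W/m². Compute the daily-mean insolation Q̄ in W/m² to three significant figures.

Q̄ ≈ 201 W/m²

Solar declination: sin δ = sin ε · sin λ_s = sin 25.19° × sin 275.1° = -0.42394, so δ = -25.083°.
cos H₀ = −tan(-25.8°) tan(-25.083°) = -0.2263, H₀ = 1.7991 rad.
Bracket: H₀ sin φ sin δ + cos φ cos δ sin H₀ = 1.7991×-0.43523×-0.42394 + 0.90032×0.90569×0.97406 = 0.331954 + 0.794259 = 1.126213.
Inverse-square distance factor (a/d)² = 0.9753² = 0.951210.
Q̄ = (S₀/π) × 0.951210 × [bracket] = (589/π) × 0.951210 × 1.126213 = 200.8 W/m².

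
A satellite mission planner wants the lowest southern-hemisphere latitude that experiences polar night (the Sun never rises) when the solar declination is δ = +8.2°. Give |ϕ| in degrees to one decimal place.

|ϕ| = 81.8°

Polar night requires cos h₀ = −tan ϕ tan δ ≥ 1, i.e. tan ϕ tan δ ≤ −1.
The boundary is |tan ϕ| · |tan δ| = 1, so |ϕ| = 90° − |δ| = 90° − 8.2° = 81.8° in the southern hemisphere.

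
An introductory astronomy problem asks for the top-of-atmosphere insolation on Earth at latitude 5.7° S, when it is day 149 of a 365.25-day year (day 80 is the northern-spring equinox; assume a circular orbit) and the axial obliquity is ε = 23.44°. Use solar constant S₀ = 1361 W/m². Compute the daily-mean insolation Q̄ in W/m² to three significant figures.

Solar longitude: λ_s = 360° × (149 − 80)/365.25 = 68.008°.
sin δ = sin 23.44° × sin 68.008° = 0.36884, so δ = +21.644°.
cos H₀ = −tan(-5.7°) tan(+21.644°) = 0.0396, H₀ = 1.5312 rad.
Bracket: H₀ sin φ sin δ + cos φ cos δ sin H₀ = 1.5312×-0.09932×0.36884 + 0.99506×0.92949×0.99922 = -0.056093 + 0.924177 = 0.868084.
Q̄ = (S₀/π) × [bracket] = (1361/π) × 0.868084 = 376.1 W/m².

Q̄ ≈ 376 W/m²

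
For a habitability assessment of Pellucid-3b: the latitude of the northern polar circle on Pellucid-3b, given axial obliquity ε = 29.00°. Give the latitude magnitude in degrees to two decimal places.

The polar circle is the lowest latitude that experiences at least one full rotation of continuous daylight at the northern-summer solstice; it lies at |ϕ| = 90° − ε = 90° − 29.00° = 61.00°.

61.00°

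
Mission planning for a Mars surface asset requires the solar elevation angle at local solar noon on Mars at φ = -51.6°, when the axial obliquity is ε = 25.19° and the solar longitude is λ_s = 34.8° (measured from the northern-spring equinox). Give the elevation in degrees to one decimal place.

Solar declination: sin δ = sin ε · sin λ_s = sin 25.19° × sin 34.8° = 0.24291, so δ = +14.058°.
At local noon the hour angle is zero, so the zenith angle equals |φ − δ| = |-51.6° − (+14.058°)| = 65.658°.
Elevation = 90° − 65.658° = 24.3°.

24.3°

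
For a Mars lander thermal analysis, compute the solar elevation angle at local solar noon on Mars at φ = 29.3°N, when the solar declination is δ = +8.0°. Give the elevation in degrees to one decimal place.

At local noon the hour angle is zero, so the zenith angle equals |φ − δ| = |+29.3° − (+8.000°)| = 21.300°.
Elevation = 90° − 21.300° = 68.7°.

68.7°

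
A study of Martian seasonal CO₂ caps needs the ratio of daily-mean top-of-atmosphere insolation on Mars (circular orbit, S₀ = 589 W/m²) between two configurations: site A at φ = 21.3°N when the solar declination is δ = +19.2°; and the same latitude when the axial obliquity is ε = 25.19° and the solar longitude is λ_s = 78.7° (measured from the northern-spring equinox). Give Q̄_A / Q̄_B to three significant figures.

— Configuration A (φ=+21.3°):
cos H₀ = −tan(+21.3°) tan(+19.200°) = -0.1358, H₀ = 1.7070 rad.
Bracket: H₀ sin φ sin δ + cos φ cos δ sin H₀ = 1.7070×0.36325×0.32887 + 0.93169×0.94438×0.99074 = 0.203922 + 0.871722 = 1.075644.
Q̄ = (S₀/π) × [bracket] = (589/π) × 1.075644 = 201.67 W/m².
— Configuration B (φ=+21.3°):
Solar declination: sin δ = sin ε · sin λ_s = sin 25.19° × sin 78.7° = 0.41737, so δ = +24.669°.
cos H₀ = −tan(+21.3°) tan(+24.669°) = -0.1791, H₀ = 1.7508 rad.
Bracket: H₀ sin φ sin δ + cos φ cos δ sin H₀ = 1.7508×0.36325×0.41737 + 0.93169×0.90874×0.98384 = 0.265438 + 0.832982 = 1.098420.
Q̄ = (S₀/π) × [bracket] = (589/π) × 1.098420 = 205.94 W/m².
Ratio Q̄_A / Q̄_B = 201.67 / 205.94 = 0.9793.

Q̄_A / Q̄_B ≈ 0.979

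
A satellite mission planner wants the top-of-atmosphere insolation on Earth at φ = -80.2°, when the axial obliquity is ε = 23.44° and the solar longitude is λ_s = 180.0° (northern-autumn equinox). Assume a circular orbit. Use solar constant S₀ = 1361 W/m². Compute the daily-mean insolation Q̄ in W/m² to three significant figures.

Q̄ ≈ 73.7 W/m²

Solar declination: sin δ = sin ε · sin λ_s = sin 23.44° × sin 180.0° = 0.00000, so δ = +0.000°.
cos H₀ = −tan(-80.2°) tan(+0.000°) = 0.0000, H₀ = 1.5708 rad.
Bracket: H₀ sin φ sin δ + cos φ cos δ sin H₀ = 1.5708×-0.98541×0.00000 + 0.17021×1.00000×1.00000 = -0.000000 + 0.170210 = 0.170210.
Q̄ = (S₀/π) × [bracket] = (1361/π) × 0.170210 = 73.74 W/m².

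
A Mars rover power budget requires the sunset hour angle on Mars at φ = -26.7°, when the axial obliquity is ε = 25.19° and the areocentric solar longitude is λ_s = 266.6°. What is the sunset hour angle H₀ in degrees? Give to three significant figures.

H₀ = 104°

sin δ = sin 25.19° × sin 266.6° = -0.42487, so δ = -25.143°.
cos H₀ = −tan φ · tan δ = −tan(-26.7°) × tan(-25.143°) = -0.2361, so H₀ = 1.8091 rad = 103.65°.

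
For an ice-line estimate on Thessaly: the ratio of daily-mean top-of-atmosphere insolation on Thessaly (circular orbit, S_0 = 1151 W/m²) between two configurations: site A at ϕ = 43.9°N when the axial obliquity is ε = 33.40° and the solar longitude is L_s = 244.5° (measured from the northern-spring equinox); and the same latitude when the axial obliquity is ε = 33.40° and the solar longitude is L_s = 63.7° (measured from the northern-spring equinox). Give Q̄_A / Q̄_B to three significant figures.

— Configuration A (ϕ=+43.9°):
Solar declination: sin δ = sin ε · sin L_s = sin 33.40° × sin 244.5° = -0.49686, so δ = -29.792°.
cos h₀ = −tan(+43.9°) tan(-29.792°) = 0.5510, h₀ = 0.9873 rad.
Bracket: h₀ sin ϕ sin δ + cos ϕ cos δ sin h₀ = 0.9873×0.69340×-0.49686 + 0.72055×0.86783×0.83454 = -0.340147 + 0.521850 = 0.181703.
Q̄ = (S_0/π) × [bracket] = (1151/π) × 0.181703 = 66.571 W/m².
— Configuration B (ϕ=+43.9°):
Solar declination: sin δ = sin ε · sin L_s = sin 33.40° × sin 63.7° = 0.49350, so δ = +29.571°.
cos h₀ = −tan(+43.9°) tan(+29.571°) = -0.5460, h₀ = 2.1484 rad.
Bracket: h₀ sin ϕ sin δ + cos ϕ cos δ sin h₀ = 2.1484×0.69340×0.49350 + 0.72055×0.86975×0.83777 = 0.735167 + 0.525029 = 1.260196.
Q̄ = (S_0/π) × [bracket] = (1151/π) × 1.260196 = 461.70 W/m².
Ratio Q̄_A / Q̄_B = 66.571 / 461.70 = 0.1442.

Q̄_A / Q̄_B ≈ 0.144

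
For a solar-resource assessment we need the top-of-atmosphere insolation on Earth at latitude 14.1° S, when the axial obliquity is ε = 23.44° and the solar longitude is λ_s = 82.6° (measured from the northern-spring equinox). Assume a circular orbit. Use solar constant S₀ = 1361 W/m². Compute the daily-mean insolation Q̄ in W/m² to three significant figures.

Q̄ ≈ 323 W/m²

Solar declination: sin δ = sin ε · sin λ_s = sin 23.44° × sin 82.6° = 0.39448, so δ = +23.233°.
cos H₀ = −tan(-14.1°) tan(+23.233°) = 0.1078, H₀ = 1.4628 rad.
Bracket: H₀ sin φ sin δ + cos φ cos δ sin H₀ = 1.4628×-0.24362×0.39448 + 0.96987×0.91891×0.99417 = -0.140580 + 0.886027 = 0.745447.
Q̄ = (S₀/π) × [bracket] = (1361/π) × 0.745447 = 322.9 W/m².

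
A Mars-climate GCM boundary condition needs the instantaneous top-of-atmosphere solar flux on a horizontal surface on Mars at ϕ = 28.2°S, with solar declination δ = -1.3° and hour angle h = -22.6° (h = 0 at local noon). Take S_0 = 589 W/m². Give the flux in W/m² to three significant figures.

cos θ_z = sin ϕ sin δ + cos ϕ cos δ cos h = 0.010721 + 0.813419 = 0.824140.
Flux = S_0 · cos θ_z = 589 × 0.824140 = 485.4 W/m².

485 W/m²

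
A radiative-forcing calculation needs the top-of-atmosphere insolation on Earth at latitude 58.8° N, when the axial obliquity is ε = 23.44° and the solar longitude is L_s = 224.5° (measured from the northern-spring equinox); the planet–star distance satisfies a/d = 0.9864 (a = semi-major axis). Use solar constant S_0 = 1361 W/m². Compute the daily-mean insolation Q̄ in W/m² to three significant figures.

Solar declination: sin δ = sin ε · sin L_s = sin 23.44° × sin 224.5° = -0.27881, so δ = -16.189°.
cos h₀ = −tan(+58.8°) tan(-16.189°) = 0.4794, h₀ = 1.0708 rad.
Bracket: h₀ sin ϕ sin δ + cos ϕ cos δ sin h₀ = 1.0708×0.85536×-0.27881 + 0.51803×0.96035×0.87760 = -0.255368 + 0.436597 = 0.181229.
Inverse-square distance factor (a/d)² = 0.9864² = 0.972985.
Q̄ = (S_0/π) × 0.972985 × [bracket] = (1361/π) × 0.972985 × 0.181229 = 76.39 W/m².

Q̄ ≈ 76.4 W/m²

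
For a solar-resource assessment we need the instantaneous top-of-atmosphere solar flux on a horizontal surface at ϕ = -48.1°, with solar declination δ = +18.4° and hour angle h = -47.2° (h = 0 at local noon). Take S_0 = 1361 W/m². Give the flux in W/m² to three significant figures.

266 W/m²

cos θ_z = sin ϕ sin δ + cos ϕ cos δ cos h = -0.234941 + 0.430555 = 0.195614.
Flux = S_0 · cos θ_z = 1361 × 0.195614 = 266.2 W/m².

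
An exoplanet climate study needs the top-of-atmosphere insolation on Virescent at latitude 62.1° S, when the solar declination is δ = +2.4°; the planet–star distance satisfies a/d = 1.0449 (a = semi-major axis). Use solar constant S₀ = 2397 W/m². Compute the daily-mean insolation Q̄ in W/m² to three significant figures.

Q̄ ≈ 342 W/m²

cos H₀ = −tan(-62.1°) tan(+2.400°) = 0.0792, H₀ = 1.4916 rad.
Bracket: H₀ sin φ sin δ + cos φ cos δ sin H₀ = 1.4916×-0.88377×0.04188 + 0.46793×0.99912×0.99686 = -0.055208 + 0.466050 = 0.410842.
Inverse-square distance factor (a/d)² = 1.0449² = 1.091816.
Q̄ = (S₀/π) × 1.091816 × [bracket] = (2397/π) × 1.091816 × 0.410842 = 342.2 W/m².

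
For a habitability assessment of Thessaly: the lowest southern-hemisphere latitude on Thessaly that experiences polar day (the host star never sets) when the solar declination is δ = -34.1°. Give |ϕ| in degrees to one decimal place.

Polar day requires cos h₀ = −tan ϕ tan δ ≤ −1, i.e. tan ϕ tan δ ≥ 1.
The boundary is |tan ϕ| · |tan δ| = 1, so |ϕ| = 90° − |δ| = 90° − 34.1° = 55.9° in the southern hemisphere.

|ϕ| = 55.9°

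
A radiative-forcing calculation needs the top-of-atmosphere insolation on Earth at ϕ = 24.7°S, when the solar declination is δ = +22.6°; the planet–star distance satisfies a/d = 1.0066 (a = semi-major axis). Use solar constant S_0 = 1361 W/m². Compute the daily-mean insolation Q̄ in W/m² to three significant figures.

cos h₀ = −tan(-24.7°) tan(+22.600°) = 0.1915, h₀ = 1.3781 rad.
Bracket: h₀ sin ϕ sin δ + cos ϕ cos δ sin h₀ = 1.3781×-0.41787×0.38430 + 0.90851×0.92321×0.98150 = -0.221306 + 0.823229 = 0.601923.
Inverse-square distance factor (a/d)² = 1.0066² = 1.013244.
Q̄ = (S_0/π) × 1.013244 × [bracket] = (1361/π) × 1.013244 × 0.601923 = 264.2 W/m².

Q̄ ≈ 264 W/m²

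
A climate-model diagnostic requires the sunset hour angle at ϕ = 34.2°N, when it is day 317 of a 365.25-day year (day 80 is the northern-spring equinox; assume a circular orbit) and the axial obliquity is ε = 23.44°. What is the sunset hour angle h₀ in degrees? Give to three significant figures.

Solar longitude: L_s = 360° × (317 − 80)/365.25 = 233.593°.
sin δ = sin 23.44° × sin 233.593° = -0.32015, so δ = -18.672°.
cos h₀ = −tan ϕ · tan δ = −tan(+34.2°) × tan(-18.672°) = 0.2297, so h₀ = 1.3391 rad = 76.72°.

h₀ = 76.7°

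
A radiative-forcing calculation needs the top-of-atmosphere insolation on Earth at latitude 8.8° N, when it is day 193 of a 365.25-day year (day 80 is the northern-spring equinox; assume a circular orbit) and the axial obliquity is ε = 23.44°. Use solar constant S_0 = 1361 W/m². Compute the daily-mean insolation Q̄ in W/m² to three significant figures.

Q̄ ≈ 437 W/m²

Solar longitude: L_s = 360° × (193 − 80)/365.25 = 111.376°.
sin δ = sin 23.44° × sin 111.376° = 0.37042, so δ = +21.742°.
cos h₀ = −tan(+8.8°) tan(+21.742°) = -0.0617, h₀ = 1.6326 rad.
Bracket: h₀ sin ϕ sin δ + cos ϕ cos δ sin h₀ = 1.6326×0.15299×0.37042 + 0.98823×0.92886×0.99809 = 0.092520 + 0.916174 = 1.008694.
Q̄ = (S_0/π) × [bracket] = (1361/π) × 1.008694 = 437.0 W/m².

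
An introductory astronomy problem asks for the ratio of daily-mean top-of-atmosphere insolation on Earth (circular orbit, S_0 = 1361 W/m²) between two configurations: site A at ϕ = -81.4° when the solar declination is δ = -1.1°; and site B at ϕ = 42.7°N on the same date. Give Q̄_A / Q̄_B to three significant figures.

Q̄_A / Q̄_B ≈ 0.253

— Configuration A (ϕ=-81.4°):
cos h₀ = −tan(-81.4°) tan(-1.100°) = -0.1270, h₀ = 1.6981 rad.
Bracket: h₀ sin ϕ sin δ + cos ϕ cos δ sin h₀ = 1.6981×-0.98876×-0.01920 + 0.14954×0.99982×0.99191 = 0.032237 + 0.148304 = 0.180541.
Q̄ = (S_0/π) × [bracket] = (1361/π) × 0.180541 = 78.214 W/m².
— Configuration B (ϕ=+42.7°):
cos h₀ = −tan(+42.7°) tan(-1.100°) = 0.0177, h₀ = 1.5531 rad.
Bracket: h₀ sin ϕ sin δ + cos ϕ cos δ sin h₀ = 1.5531×0.67816×-0.01920 + 0.73491×0.99982×0.99984 = -0.020222 + 0.734660 = 0.714438.
Q̄ = (S_0/π) × [bracket] = (1361/π) × 0.714438 = 309.51 W/m².
Ratio Q̄_A / Q̄_B = 78.214 / 309.51 = 0.2527.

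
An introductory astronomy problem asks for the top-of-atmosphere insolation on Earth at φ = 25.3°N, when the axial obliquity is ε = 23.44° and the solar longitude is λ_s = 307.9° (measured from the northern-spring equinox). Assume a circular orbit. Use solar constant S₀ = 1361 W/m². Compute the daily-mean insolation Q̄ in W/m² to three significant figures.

Q̄ ≈ 285 W/m²

Solar declination: sin δ = sin ε · sin λ_s = sin 23.44° × sin 307.9° = -0.31389, so δ = -18.294°.
cos H₀ = −tan(+25.3°) tan(-18.294°) = 0.1563, H₀ = 1.4139 rad.
Bracket: H₀ sin φ sin δ + cos φ cos δ sin H₀ = 1.4139×0.42736×-0.31389 + 0.90408×0.94946×0.98771 = -0.189666 + 0.847838 = 0.658172.
Q̄ = (S₀/π) × [bracket] = (1361/π) × 0.658172 = 285.1 W/m².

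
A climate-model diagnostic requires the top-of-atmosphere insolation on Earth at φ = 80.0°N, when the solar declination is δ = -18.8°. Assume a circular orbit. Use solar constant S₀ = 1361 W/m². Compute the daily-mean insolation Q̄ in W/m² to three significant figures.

Q̄ ≈ 0.00 W/m²

cos H₀ = −tan(+80.0°) tan(-18.800°) = 1.9307 ≥ 1 ⇒ polar night, H₀ = 0 and Q̄ = 0.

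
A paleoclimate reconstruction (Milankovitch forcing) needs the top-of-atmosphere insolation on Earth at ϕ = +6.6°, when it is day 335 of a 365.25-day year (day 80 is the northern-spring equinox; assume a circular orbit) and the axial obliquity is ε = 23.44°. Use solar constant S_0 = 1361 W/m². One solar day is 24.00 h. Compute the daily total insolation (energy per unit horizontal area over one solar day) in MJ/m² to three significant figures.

Solar longitude: L_s = 360° × (335 − 80)/365.25 = 251.335°.
sin δ = sin 23.44° × sin 251.335° = -0.37687, so δ = -22.140°.
cos h₀ = −tan(+6.6°) tan(-22.140°) = 0.0471, h₀ = 1.5237 rad.
Bracket: h₀ sin ϕ sin δ + cos ϕ cos δ sin h₀ = 1.5237×0.11494×-0.37687 + 0.99337×0.92627×0.99889 = -0.066003 + 0.919107 = 0.853104.
Q̄ = (S_0/π) × [bracket] = (1361/π) × 0.853104 = 369.58 W/m².
Daily total = Q̄ × 24.00 h × 3600 s/h = 369.58 × 24.00 × 3600 / 10⁶ = 31.93 MJ/m².

31.9 MJ/m²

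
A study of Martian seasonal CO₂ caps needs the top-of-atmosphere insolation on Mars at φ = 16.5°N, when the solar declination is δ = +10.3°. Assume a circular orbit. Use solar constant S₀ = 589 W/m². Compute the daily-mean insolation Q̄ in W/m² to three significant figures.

cos H₀ = −tan(+16.5°) tan(+10.300°) = -0.0538, H₀ = 1.6247 rad.
Bracket: H₀ sin φ sin δ + cos φ cos δ sin H₀ = 1.6247×0.28402×0.17880 + 0.95882×0.98389×0.99855 = 0.082507 + 0.942006 = 1.024513.
Q̄ = (S₀/π) × [bracket] = (589/π) × 1.024513 = 192.1 W/m².

Q̄ ≈ 192 W/m²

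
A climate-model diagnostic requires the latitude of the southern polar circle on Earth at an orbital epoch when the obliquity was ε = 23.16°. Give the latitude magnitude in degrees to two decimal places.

66.84°

The polar circle is the lowest latitude that experiences at least one full rotation of continuous darkness at the northern-summer solstice; it lies at |φ| = 90° − ε = 90° − 23.16° = 66.84°.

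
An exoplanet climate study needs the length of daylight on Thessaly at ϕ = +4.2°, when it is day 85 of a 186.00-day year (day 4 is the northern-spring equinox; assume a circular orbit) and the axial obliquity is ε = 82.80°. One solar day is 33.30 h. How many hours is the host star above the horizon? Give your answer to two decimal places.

16.98 h

Solar longitude: L_s = 360° × (85 − 4)/186.00 = 156.774°.
sin δ = sin 82.80° × sin 156.774° = 0.39125, so δ = +23.032°.
cos h₀ = −tan ϕ · tan δ = −tan(+4.2°) × tan(+23.032°) = -0.0312, so h₀ = 1.6020 rad = 91.79°.
Daylight = 2h₀/(2π) × 33.30 h = (1.6020/π) × 33.30 = 16.98 h.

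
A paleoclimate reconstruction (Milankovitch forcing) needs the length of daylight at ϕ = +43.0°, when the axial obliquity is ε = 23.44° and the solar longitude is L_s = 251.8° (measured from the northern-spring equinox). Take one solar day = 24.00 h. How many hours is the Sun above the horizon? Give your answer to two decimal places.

Solar declination: sin δ = sin ε · sin L_s = sin 23.44° × sin 251.8° = -0.37789, so δ = -22.203°.
cos h₀ = −tan ϕ · tan δ = −tan(+43.0°) × tan(-22.203°) = 0.3806, so h₀ = 1.1803 rad = 67.63°.
Daylight = 2h₀/(2π) × 24.00 h = (1.1803/π) × 24.00 = 9.02 h.

9.02 h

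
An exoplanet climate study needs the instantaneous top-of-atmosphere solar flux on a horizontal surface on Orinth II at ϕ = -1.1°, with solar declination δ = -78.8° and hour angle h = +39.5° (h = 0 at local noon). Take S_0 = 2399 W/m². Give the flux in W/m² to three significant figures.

cos θ_z = sin ϕ sin δ + cos ϕ cos δ cos h = 0.018832 + 0.149848 = 0.168680.
Flux = S_0 · cos θ_z = 2399 × 0.168680 = 404.7 W/m².

405 W/m²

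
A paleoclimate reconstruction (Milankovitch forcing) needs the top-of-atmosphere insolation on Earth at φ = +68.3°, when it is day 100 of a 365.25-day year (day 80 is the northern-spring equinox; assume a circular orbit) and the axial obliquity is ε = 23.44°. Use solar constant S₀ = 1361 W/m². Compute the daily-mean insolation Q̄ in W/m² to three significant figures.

Q̄ ≈ 253 W/m²

Solar longitude: λ_s = 360° × (100 − 80)/365.25 = 19.713°.
sin δ = sin 23.44° × sin 19.713° = 0.13417, so δ = +7.711°.
cos H₀ = −tan(+68.3°) tan(+7.711°) = -0.3402, H₀ = 1.9180 rad.
Bracket: H₀ sin φ sin δ + cos φ cos δ sin H₀ = 1.9180×0.92913×0.13417 + 0.36975×0.99096×0.94034 = 0.239101 + 0.344548 = 0.583649.
Q̄ = (S₀/π) × [bracket] = (1361/π) × 0.583649 = 252.8 W/m².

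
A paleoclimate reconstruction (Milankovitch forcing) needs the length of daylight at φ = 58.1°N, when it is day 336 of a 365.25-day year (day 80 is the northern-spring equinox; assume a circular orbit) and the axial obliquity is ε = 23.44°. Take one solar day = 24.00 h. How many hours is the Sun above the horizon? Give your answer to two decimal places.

Solar longitude: λ_s = 360° × (336 − 80)/365.25 = 252.320°.
sin δ = sin 23.44° × sin 252.320° = -0.37900, so δ = -22.272°.
cos H₀ = −tan φ · tan δ = −tan(+58.1°) × tan(-22.272°) = 0.6580, so H₀ = 0.8527 rad = 48.85°.
Daylight = 2H₀/(2π) × 24.00 h = (0.8527/π) × 24.00 = 6.51 h.

6.51 h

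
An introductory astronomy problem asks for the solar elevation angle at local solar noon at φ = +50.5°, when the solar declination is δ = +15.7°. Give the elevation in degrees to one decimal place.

At local noon the hour angle is zero, so the zenith angle equals |φ − δ| = |+50.5° − (+15.700°)| = 34.800°.
Elevation = 90° − 34.800° = 55.2°.

55.2°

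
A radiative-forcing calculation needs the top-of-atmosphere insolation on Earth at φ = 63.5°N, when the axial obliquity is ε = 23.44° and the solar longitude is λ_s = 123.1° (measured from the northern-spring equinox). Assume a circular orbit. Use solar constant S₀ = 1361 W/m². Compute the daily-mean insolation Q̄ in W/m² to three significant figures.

Q̄ ≈ 433 W/m²

Solar declination: sin δ = sin ε · sin λ_s = sin 23.44° × sin 123.1° = 0.33323, so δ = +19.465°.
cos H₀ = −tan(+63.5°) tan(+19.465°) = -0.7089, H₀ = 2.3587 rad.
Bracket: H₀ sin φ sin δ + cos φ cos δ sin H₀ = 2.3587×0.89493×0.33323 + 0.44620×0.94284×0.70533 = 0.703406 + 0.296729 = 1.000135.
Q̄ = (S₀/π) × [bracket] = (1361/π) × 1.000135 = 433.3 W/m².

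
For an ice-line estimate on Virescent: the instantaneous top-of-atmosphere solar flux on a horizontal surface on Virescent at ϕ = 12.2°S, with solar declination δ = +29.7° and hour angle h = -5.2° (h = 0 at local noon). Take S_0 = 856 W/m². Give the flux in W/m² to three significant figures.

cos θ_z = sin ϕ sin δ + cos ϕ cos δ cos h = -0.104703 + 0.845520 = 0.740817.
Flux = S_0 · cos θ_z = 856 × 0.740817 = 634.1 W/m².

634 W/m²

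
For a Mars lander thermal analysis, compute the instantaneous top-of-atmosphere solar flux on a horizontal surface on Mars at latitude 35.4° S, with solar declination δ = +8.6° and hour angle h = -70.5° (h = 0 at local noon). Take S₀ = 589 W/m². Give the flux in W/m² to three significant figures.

107 W/m²

cos θ_z = sin φ sin δ + cos φ cos δ cos h = -0.086623 + 0.269036 = 0.182413.
Flux = S₀ · cos θ_z = 589 × 0.182413 = 107.4 W/m².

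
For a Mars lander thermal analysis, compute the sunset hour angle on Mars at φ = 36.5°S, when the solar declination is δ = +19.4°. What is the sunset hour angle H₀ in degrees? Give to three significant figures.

H₀ = 74.9°

cos H₀ = −tan φ · tan δ = −tan(-36.5°) × tan(+19.400°) = 0.2606, so H₀ = 1.3072 rad = 74.90°.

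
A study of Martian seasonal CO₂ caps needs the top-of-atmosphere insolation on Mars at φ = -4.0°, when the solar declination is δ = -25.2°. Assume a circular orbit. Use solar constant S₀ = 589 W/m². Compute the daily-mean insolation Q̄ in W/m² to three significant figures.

Q̄ ≈ 178 W/m²

cos H₀ = −tan(-4.0°) tan(-25.200°) = -0.0329, H₀ = 1.6037 rad.
Bracket: H₀ sin φ sin δ + cos φ cos δ sin H₀ = 1.6037×-0.06976×-0.42578 + 0.99756×0.90483×0.99946 = 0.047634 + 0.902135 = 0.949769.
Q̄ = (S₀/π) × [bracket] = (589/π) × 0.949769 = 178.1 W/m².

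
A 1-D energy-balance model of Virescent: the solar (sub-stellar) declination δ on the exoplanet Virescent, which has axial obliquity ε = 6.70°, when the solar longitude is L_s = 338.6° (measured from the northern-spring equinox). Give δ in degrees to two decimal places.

δ = -2.44°

sin δ = sin ε · sin L_s = sin 6.70° × sin 338.6° = -0.042570.
δ = arcsin(-0.042570) = -2.44°.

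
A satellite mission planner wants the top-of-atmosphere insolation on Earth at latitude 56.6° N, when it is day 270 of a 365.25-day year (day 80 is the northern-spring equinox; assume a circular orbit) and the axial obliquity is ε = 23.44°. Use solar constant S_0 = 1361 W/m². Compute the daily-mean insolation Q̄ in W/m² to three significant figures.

Q̄ ≈ 210 W/m²

Solar longitude: L_s = 360° × (270 − 80)/365.25 = 187.269°.
sin δ = sin 23.44° × sin 187.269° = -0.05033, so δ = -2.885°.
cos h₀ = −tan(+56.6°) tan(-2.885°) = 0.0764, h₀ = 1.4943 rad.
Bracket: h₀ sin ϕ sin δ + cos ϕ cos δ sin h₀ = 1.4943×0.83485×-0.05033 + 0.55048×0.99873×0.99708 = -0.062787 + 0.548176 = 0.485389.
Q̄ = (S_0/π) × [bracket] = (1361/π) × 0.485389 = 210.3 W/m².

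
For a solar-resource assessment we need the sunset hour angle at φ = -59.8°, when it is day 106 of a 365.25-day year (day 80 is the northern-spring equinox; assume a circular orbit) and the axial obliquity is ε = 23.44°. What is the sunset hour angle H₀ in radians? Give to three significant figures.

H₀ = 1.27 rad

Solar longitude: λ_s = 360° × (106 − 80)/365.25 = 25.626°.
sin δ = sin 23.44° × sin 25.626° = 0.17204, so δ = +9.907°.
cos H₀ = −tan φ · tan δ = −tan(-59.8°) × tan(+9.907°) = 0.3001, so H₀ = 1.2660 rad = 72.54°.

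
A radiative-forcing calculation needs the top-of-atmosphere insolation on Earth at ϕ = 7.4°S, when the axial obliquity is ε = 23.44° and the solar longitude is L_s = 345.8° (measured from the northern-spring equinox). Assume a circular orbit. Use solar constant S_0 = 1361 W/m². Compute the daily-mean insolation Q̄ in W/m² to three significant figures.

Solar declination: sin δ = sin ε · sin L_s = sin 23.44° × sin 345.8° = -0.09758, so δ = -5.600°.
cos h₀ = −tan(-7.4°) tan(-5.600°) = -0.0127, h₀ = 1.5835 rad.
Bracket: h₀ sin ϕ sin δ + cos ϕ cos δ sin h₀ = 1.5835×-0.12880×-0.09758 + 0.99167×0.99523×0.99992 = 0.019902 + 0.986861 = 1.006763.
Q̄ = (S_0/π) × [bracket] = (1361/π) × 1.006763 = 436.1 W/m².

Q̄ ≈ 436 W/m²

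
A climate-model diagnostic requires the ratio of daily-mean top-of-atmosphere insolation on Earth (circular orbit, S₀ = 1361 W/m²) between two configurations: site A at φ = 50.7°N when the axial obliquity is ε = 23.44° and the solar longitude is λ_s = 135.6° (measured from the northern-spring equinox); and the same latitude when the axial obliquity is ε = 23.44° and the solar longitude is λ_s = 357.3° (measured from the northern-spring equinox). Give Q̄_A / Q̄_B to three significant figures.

Q̄_A / Q̄_B ≈ 1.61

— Configuration A (φ=+50.7°):
Solar declination: sin δ = sin ε · sin λ_s = sin 23.44° × sin 135.6° = 0.27832, so δ = +16.160°.
cos H₀ = −tan(+50.7°) tan(+16.160°) = -0.3540, H₀ = 1.9327 rad.
Bracket: H₀ sin φ sin δ + cos φ cos δ sin H₀ = 1.9327×0.77384×0.27832 + 0.63338×0.96049×0.93524 = 0.416256 + 0.568958 = 0.985214.
Q̄ = (S₀/π) × [bracket] = (1361/π) × 0.985214 = 426.81 W/m².
— Configuration B (φ=+50.7°):
Solar declination: sin δ = sin ε · sin λ_s = sin 23.44° × sin 357.3° = -0.01874, so δ = -1.074°.
cos H₀ = −tan(+50.7°) tan(-1.074°) = 0.0229, H₀ = 1.5479 rad.
Bracket: H₀ sin φ sin δ + cos φ cos δ sin H₀ = 1.5479×0.77384×-0.01874 + 0.63338×0.99982×0.99974 = -0.022447 + 0.633101 = 0.610654.
Q̄ = (S₀/π) × [bracket] = (1361/π) × 0.610654 = 264.55 W/m².
Ratio Q̄_A / Q̄_B = 426.81 / 264.55 = 1.613.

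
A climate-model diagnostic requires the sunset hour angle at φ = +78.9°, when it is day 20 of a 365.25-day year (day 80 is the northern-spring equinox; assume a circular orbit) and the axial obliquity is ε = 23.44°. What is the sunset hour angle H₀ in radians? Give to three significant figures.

H₀ = 0.00 rad

Solar longitude: λ_s = 360° × (20 − 80)/365.25 = -59.138°, i.e. -59.138° + 360° = 300.862°.
sin δ = sin 23.44° × sin 300.862° = -0.34146, so δ = -19.966°.
cos H₀ = −tan φ · tan δ = 1.8517 ≥ 1, so the Sun never rises (polar night) and H₀ = 0.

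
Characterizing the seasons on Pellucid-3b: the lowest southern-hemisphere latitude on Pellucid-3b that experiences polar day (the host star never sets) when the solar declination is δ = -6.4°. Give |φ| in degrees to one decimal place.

Polar day requires cos H₀ = −tan φ tan δ ≤ −1, i.e. tan φ tan δ ≥ 1.
The boundary is |tan φ| · |tan δ| = 1, so |φ| = 90° − |δ| = 90° − 6.4° = 83.6° in the southern hemisphere.

|φ| = 83.6°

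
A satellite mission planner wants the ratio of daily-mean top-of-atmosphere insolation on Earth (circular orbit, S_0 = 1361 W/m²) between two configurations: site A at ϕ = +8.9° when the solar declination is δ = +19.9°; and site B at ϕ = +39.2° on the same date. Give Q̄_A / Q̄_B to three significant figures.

— Configuration A (ϕ=+8.9°):
cos h₀ = −tan(+8.9°) tan(+19.900°) = -0.0567, h₀ = 1.6275 rad.
Bracket: h₀ sin ϕ sin δ + cos ϕ cos δ sin h₀ = 1.6275×0.15471×0.34038 + 0.98796×0.94029×0.99839 = 0.085704 + 0.927473 = 1.013177.
Q̄ = (S_0/π) × [bracket] = (1361/π) × 1.013177 = 438.93 W/m².
— Configuration B (ϕ=+39.2°):
cos h₀ = −tan(+39.2°) tan(+19.900°) = -0.2952, h₀ = 1.8705 rad.
Bracket: h₀ sin ϕ sin δ + cos ϕ cos δ sin h₀ = 1.8705×0.63203×0.34038 + 0.77494×0.94029×0.95542 = 0.402401 + 0.696184 = 1.098585.
Q̄ = (S_0/π) × [bracket] = (1361/π) × 1.098585 = 475.93 W/m².
Ratio Q̄_A / Q̄_B = 438.93 / 475.93 = 0.9223.

Q̄_A / Q̄_B ≈ 0.922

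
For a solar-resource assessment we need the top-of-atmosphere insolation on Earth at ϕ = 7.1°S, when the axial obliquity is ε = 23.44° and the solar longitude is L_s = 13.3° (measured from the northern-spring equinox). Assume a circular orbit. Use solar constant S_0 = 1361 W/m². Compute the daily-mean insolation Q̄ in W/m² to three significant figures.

Q̄ ≈ 420 W/m²

Solar declination: sin δ = sin ε · sin L_s = sin 23.44° × sin 13.3° = 0.09151, so δ = +5.251°.
cos h₀ = −tan(-7.1°) tan(+5.251°) = 0.0114, h₀ = 1.5593 rad.
Bracket: h₀ sin ϕ sin δ + cos ϕ cos δ sin h₀ = 1.5593×-0.12360×0.09151 + 0.99233×0.99580×0.99993 = -0.017637 + 0.988093 = 0.970456.
Q̄ = (S_0/π) × [bracket] = (1361/π) × 0.970456 = 420.4 W/m².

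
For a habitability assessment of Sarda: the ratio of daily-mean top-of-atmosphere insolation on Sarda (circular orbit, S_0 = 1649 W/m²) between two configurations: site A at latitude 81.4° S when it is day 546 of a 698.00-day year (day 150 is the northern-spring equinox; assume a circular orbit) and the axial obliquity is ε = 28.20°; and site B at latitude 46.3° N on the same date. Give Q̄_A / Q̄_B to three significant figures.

Q̄_A / Q̄_B ≈ 1.28

— Configuration A (ϕ=-81.4°):
Solar longitude: L_s = 360° × (546 − 150)/698.00 = 204.241°.
sin δ = sin 28.20° × sin 204.241° = -0.19402, so δ = -11.187°.
cos h₀ = −tan(-81.4°) tan(-11.187°) = -1.3077 ≤ −1 ⇒ polar day, h₀ = π.
Bracket: h₀ sin ϕ sin δ + cos ϕ cos δ sin h₀ = 3.1416×-0.98876×-0.19402 + 0.14954×0.98100×0.00000 = 0.602682 + 0.000000 = 0.602682.
Q̄ = (S_0/π) × [bracket] = (1649/π) × 0.602682 = 316.34 W/m².
— Configuration B (ϕ=+46.3°):
cos h₀ = −tan(+46.3°) tan(-11.187°) = 0.2070, h₀ = 1.3623 rad.
Bracket: h₀ sin ϕ sin δ + cos ϕ cos δ sin h₀ = 1.3623×0.72297×-0.19402 + 0.69088×0.98100×0.97835 = -0.191091 + 0.663080 = 0.471989.
Q̄ = (S_0/π) × [bracket] = (1649/π) × 0.471989 = 247.74 W/m².
Ratio Q̄_A / Q̄_B = 316.34 / 247.74 = 1.277.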